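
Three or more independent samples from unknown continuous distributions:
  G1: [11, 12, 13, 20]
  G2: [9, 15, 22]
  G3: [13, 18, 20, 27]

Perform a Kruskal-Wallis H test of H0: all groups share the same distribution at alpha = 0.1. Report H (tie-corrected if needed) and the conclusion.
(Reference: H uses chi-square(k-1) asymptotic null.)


Step 1: Combine all N = 11 observations and assign midranks.
sorted (value, group, rank): (9,G2,1), (11,G1,2), (12,G1,3), (13,G1,4.5), (13,G3,4.5), (15,G2,6), (18,G3,7), (20,G1,8.5), (20,G3,8.5), (22,G2,10), (27,G3,11)
Step 2: Sum ranks within each group.
R_1 = 18 (n_1 = 4)
R_2 = 17 (n_2 = 3)
R_3 = 31 (n_3 = 4)
Step 3: H = 12/(N(N+1)) * sum(R_i^2/n_i) - 3(N+1)
     = 12/(11*12) * (18^2/4 + 17^2/3 + 31^2/4) - 3*12
     = 0.090909 * 417.583 - 36
     = 1.962121.
Step 4: Ties present; correction factor C = 1 - 12/(11^3 - 11) = 0.990909. Corrected H = 1.962121 / 0.990909 = 1.980122.
Step 5: Under H0, H ~ chi^2(2); p-value = 0.371554.
Step 6: alpha = 0.1. fail to reject H0.

H = 1.9801, df = 2, p = 0.371554, fail to reject H0.


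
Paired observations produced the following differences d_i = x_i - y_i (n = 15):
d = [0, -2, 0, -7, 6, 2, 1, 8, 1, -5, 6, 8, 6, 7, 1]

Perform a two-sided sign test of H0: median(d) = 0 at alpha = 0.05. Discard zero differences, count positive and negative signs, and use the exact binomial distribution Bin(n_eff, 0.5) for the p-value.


Step 1: Discard zero differences. Original n = 15; n_eff = number of nonzero differences = 13.
Nonzero differences (with sign): -2, -7, +6, +2, +1, +8, +1, -5, +6, +8, +6, +7, +1
Step 2: Count signs: positive = 10, negative = 3.
Step 3: Under H0: P(positive) = 0.5, so the number of positives S ~ Bin(13, 0.5).
Step 4: Two-sided exact p-value = sum of Bin(13,0.5) probabilities at or below the observed probability = 0.092285.
Step 5: alpha = 0.05. fail to reject H0.

n_eff = 13, pos = 10, neg = 3, p = 0.092285, fail to reject H0.


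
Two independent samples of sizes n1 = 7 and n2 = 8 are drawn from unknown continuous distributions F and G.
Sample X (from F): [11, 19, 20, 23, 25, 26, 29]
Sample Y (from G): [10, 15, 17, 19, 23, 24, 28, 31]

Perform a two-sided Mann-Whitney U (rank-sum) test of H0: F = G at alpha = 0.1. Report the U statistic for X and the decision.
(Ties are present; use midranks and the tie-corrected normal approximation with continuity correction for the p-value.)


Step 1: Combine and sort all 15 observations; assign midranks.
sorted (value, group): (10,Y), (11,X), (15,Y), (17,Y), (19,X), (19,Y), (20,X), (23,X), (23,Y), (24,Y), (25,X), (26,X), (28,Y), (29,X), (31,Y)
ranks: 10->1, 11->2, 15->3, 17->4, 19->5.5, 19->5.5, 20->7, 23->8.5, 23->8.5, 24->10, 25->11, 26->12, 28->13, 29->14, 31->15
Step 2: Rank sum for X: R1 = 2 + 5.5 + 7 + 8.5 + 11 + 12 + 14 = 60.
Step 3: U_X = R1 - n1(n1+1)/2 = 60 - 7*8/2 = 60 - 28 = 32.
       U_Y = n1*n2 - U_X = 56 - 32 = 24.
Step 4: Ties are present, so use the tie-corrected normal approximation (with continuity correction) for the p-value.
Step 5: p-value = 0.684910; compare to alpha = 0.1. fail to reject H0.

U_X = 32, p = 0.684910, fail to reject H0 at alpha = 0.1.


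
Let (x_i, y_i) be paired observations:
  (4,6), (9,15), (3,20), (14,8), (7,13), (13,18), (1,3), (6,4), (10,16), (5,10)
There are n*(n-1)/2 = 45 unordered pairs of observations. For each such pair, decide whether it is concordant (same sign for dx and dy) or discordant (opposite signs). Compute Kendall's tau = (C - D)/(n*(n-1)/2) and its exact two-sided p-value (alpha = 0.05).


Step 1: Enumerate the 45 unordered pairs (i,j) with i<j and classify each by sign(x_j-x_i) * sign(y_j-y_i).
  (1,2):dx=+5,dy=+9->C; (1,3):dx=-1,dy=+14->D; (1,4):dx=+10,dy=+2->C; (1,5):dx=+3,dy=+7->C
  (1,6):dx=+9,dy=+12->C; (1,7):dx=-3,dy=-3->C; (1,8):dx=+2,dy=-2->D; (1,9):dx=+6,dy=+10->C
  (1,10):dx=+1,dy=+4->C; (2,3):dx=-6,dy=+5->D; (2,4):dx=+5,dy=-7->D; (2,5):dx=-2,dy=-2->C
  (2,6):dx=+4,dy=+3->C; (2,7):dx=-8,dy=-12->C; (2,8):dx=-3,dy=-11->C; (2,9):dx=+1,dy=+1->C
  (2,10):dx=-4,dy=-5->C; (3,4):dx=+11,dy=-12->D; (3,5):dx=+4,dy=-7->D; (3,6):dx=+10,dy=-2->D
  (3,7):dx=-2,dy=-17->C; (3,8):dx=+3,dy=-16->D; (3,9):dx=+7,dy=-4->D; (3,10):dx=+2,dy=-10->D
  (4,5):dx=-7,dy=+5->D; (4,6):dx=-1,dy=+10->D; (4,7):dx=-13,dy=-5->C; (4,8):dx=-8,dy=-4->C
  (4,9):dx=-4,dy=+8->D; (4,10):dx=-9,dy=+2->D; (5,6):dx=+6,dy=+5->C; (5,7):dx=-6,dy=-10->C
  (5,8):dx=-1,dy=-9->C; (5,9):dx=+3,dy=+3->C; (5,10):dx=-2,dy=-3->C; (6,7):dx=-12,dy=-15->C
  (6,8):dx=-7,dy=-14->C; (6,9):dx=-3,dy=-2->C; (6,10):dx=-8,dy=-8->C; (7,8):dx=+5,dy=+1->C
  (7,9):dx=+9,dy=+13->C; (7,10):dx=+4,dy=+7->C; (8,9):dx=+4,dy=+12->C; (8,10):dx=-1,dy=+6->D
  (9,10):dx=-5,dy=-6->C
Step 2: C = 30, D = 15, total pairs = 45.
Step 3: tau = (C - D)/(n(n-1)/2) = (30 - 15)/45 = 0.333333.
Step 4: Exact two-sided p-value (enumerate n! = 3628800 permutations of y under H0): p = 0.216373.
Step 5: alpha = 0.05. fail to reject H0.

tau_b = 0.3333 (C=30, D=15), p = 0.216373, fail to reject H0.


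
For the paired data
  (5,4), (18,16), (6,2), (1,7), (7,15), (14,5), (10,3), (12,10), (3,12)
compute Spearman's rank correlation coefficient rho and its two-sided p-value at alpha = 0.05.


Step 1: Rank x and y separately (midranks; no ties here).
rank(x): 5->3, 18->9, 6->4, 1->1, 7->5, 14->8, 10->6, 12->7, 3->2
rank(y): 4->3, 16->9, 2->1, 7->5, 15->8, 5->4, 3->2, 10->6, 12->7
Step 2: d_i = R_x(i) - R_y(i); compute d_i^2.
  (3-3)^2=0, (9-9)^2=0, (4-1)^2=9, (1-5)^2=16, (5-8)^2=9, (8-4)^2=16, (6-2)^2=16, (7-6)^2=1, (2-7)^2=25
sum(d^2) = 92.
Step 3: rho = 1 - 6*92 / (9*(9^2 - 1)) = 1 - 552/720 = 0.233333.
Step 4: Under H0, t = rho * sqrt((n-2)/(1-rho^2)) = 0.6349 ~ t(7).
Step 5: Two-sided p-value from the t-distribution with 7 df = 0.545699.
Step 6: alpha = 0.05. fail to reject H0.

rho = 0.2333, p = 0.545699, fail to reject H0 at alpha = 0.05.


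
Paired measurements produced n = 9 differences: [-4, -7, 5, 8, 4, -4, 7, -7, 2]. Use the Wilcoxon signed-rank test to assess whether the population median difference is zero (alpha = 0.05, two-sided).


Step 1: Drop any zero differences (none here) and take |d_i|.
|d| = [4, 7, 5, 8, 4, 4, 7, 7, 2]
Step 2: Midrank |d_i| (ties get averaged ranks).
ranks: |4|->3, |7|->7, |5|->5, |8|->9, |4|->3, |4|->3, |7|->7, |7|->7, |2|->1
Step 3: Attach original signs; sum ranks with positive sign and with negative sign.
W+ = 5 + 9 + 3 + 7 + 1 = 25
W- = 3 + 7 + 3 + 7 = 20
(Check: W+ + W- = 45 should equal n(n+1)/2 = 45.)
Step 4: Test statistic W = min(W+, W-) = 20.
Step 5: Ties in |d|, so use the tie-corrected normal approximation.
        E[W] = n(n+1)/4 = 9*10/4 = 22.5.
        Tie groups: |d|=4 (t=3), |d|=7 (t=3); sum(t^3 - t) = 48.
        Var[W] = n(n+1)(2n+1)/24 - sum(t^3-t)/48 = 1710/24 - 48/48 = 70.25.
        z = (W - E[W]) / sqrt(Var[W]) = (20 - 22.5) / 8.3815 = -0.2983.
        Two-sided p = 2*Phi(z) = 0.765493.
Step 6: alpha = 0.05. fail to reject H0.

W+ = 25, W- = 20, W = min = 20, p = 0.765493, fail to reject H0.


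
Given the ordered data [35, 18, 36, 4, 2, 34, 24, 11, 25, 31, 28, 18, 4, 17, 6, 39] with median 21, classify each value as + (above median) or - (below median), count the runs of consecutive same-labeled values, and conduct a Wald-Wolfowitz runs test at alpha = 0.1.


Step 1: Compute median = 21; label A = above, B = below.
Labels in order: ABABBAABAAABBBBA  (n_A = 8, n_B = 8)
Step 2: Count runs R = 9.
Step 3: Under H0 (random ordering), E[R] = 2*n_A*n_B/(n_A+n_B) + 1 = 2*8*8/16 + 1 = 9.0000.
        Var[R] = 2*n_A*n_B*(2*n_A*n_B - n_A - n_B) / ((n_A+n_B)^2 * (n_A+n_B-1)) = 14336/3840 = 3.7333.
        SD[R] = 1.9322.
Step 4: R = E[R], so z = 0 with no continuity correction.
Step 5: Two-sided p-value via normal approximation = 2*(1 - Phi(|z|)) = 1.000000.
Step 6: alpha = 0.1. fail to reject H0.

R = 9, z = 0.0000, p = 1.000000, fail to reject H0.


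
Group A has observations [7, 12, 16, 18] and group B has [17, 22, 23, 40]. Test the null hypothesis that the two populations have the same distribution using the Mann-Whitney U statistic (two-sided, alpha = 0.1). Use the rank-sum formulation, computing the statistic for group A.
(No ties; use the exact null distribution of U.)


Step 1: Combine and sort all 8 observations; assign midranks.
sorted (value, group): (7,X), (12,X), (16,X), (17,Y), (18,X), (22,Y), (23,Y), (40,Y)
ranks: 7->1, 12->2, 16->3, 17->4, 18->5, 22->6, 23->7, 40->8
Step 2: Rank sum for X: R1 = 1 + 2 + 3 + 5 = 11.
Step 3: U_X = R1 - n1(n1+1)/2 = 11 - 4*5/2 = 11 - 10 = 1.
       U_Y = n1*n2 - U_X = 16 - 1 = 15.
Step 4: No ties, so the exact null distribution of U (based on enumerating the C(8,4) = 70 equally likely rank assignments) gives the two-sided p-value.
Step 5: p-value = 0.057143; compare to alpha = 0.1. reject H0.

U_X = 1, p = 0.057143, reject H0 at alpha = 0.1.


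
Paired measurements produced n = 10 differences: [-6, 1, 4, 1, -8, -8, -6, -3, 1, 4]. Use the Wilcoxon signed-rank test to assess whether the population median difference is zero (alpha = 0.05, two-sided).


Step 1: Drop any zero differences (none here) and take |d_i|.
|d| = [6, 1, 4, 1, 8, 8, 6, 3, 1, 4]
Step 2: Midrank |d_i| (ties get averaged ranks).
ranks: |6|->7.5, |1|->2, |4|->5.5, |1|->2, |8|->9.5, |8|->9.5, |6|->7.5, |3|->4, |1|->2, |4|->5.5
Step 3: Attach original signs; sum ranks with positive sign and with negative sign.
W+ = 2 + 5.5 + 2 + 2 + 5.5 = 17
W- = 7.5 + 9.5 + 9.5 + 7.5 + 4 = 38
(Check: W+ + W- = 55 should equal n(n+1)/2 = 55.)
Step 4: Test statistic W = min(W+, W-) = 17.
Step 5: Ties in |d|, so use the tie-corrected normal approximation.
        E[W] = n(n+1)/4 = 10*11/4 = 27.5.
        Tie groups: |d|=1 (t=3), |d|=4 (t=2), |d|=6 (t=2), |d|=8 (t=2); sum(t^3 - t) = 42.
        Var[W] = n(n+1)(2n+1)/24 - sum(t^3-t)/48 = 2310/24 - 42/48 = 95.375.
        z = (W - E[W]) / sqrt(Var[W]) = (17 - 27.5) / 9.7660 = -1.0752.
        Two-sided p = 2*Phi(z) = 0.282304.
Step 6: alpha = 0.05. fail to reject H0.

W+ = 17, W- = 38, W = min = 17, p = 0.282304, fail to reject H0.


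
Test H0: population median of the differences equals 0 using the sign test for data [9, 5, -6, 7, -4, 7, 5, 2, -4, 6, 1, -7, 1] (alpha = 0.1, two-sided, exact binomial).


Step 1: Discard zero differences. Original n = 13; n_eff = number of nonzero differences = 13.
Nonzero differences (with sign): +9, +5, -6, +7, -4, +7, +5, +2, -4, +6, +1, -7, +1
Step 2: Count signs: positive = 9, negative = 4.
Step 3: Under H0: P(positive) = 0.5, so the number of positives S ~ Bin(13, 0.5).
Step 4: Two-sided exact p-value = sum of Bin(13,0.5) probabilities at or below the observed probability = 0.266846.
Step 5: alpha = 0.1. fail to reject H0.

n_eff = 13, pos = 9, neg = 4, p = 0.266846, fail to reject H0.


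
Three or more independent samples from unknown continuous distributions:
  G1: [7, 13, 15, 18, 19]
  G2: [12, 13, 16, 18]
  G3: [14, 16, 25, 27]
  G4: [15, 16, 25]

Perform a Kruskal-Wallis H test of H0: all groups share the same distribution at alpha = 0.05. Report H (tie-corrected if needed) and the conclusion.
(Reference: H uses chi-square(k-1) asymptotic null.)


Step 1: Combine all N = 16 observations and assign midranks.
sorted (value, group, rank): (7,G1,1), (12,G2,2), (13,G1,3.5), (13,G2,3.5), (14,G3,5), (15,G1,6.5), (15,G4,6.5), (16,G2,9), (16,G3,9), (16,G4,9), (18,G1,11.5), (18,G2,11.5), (19,G1,13), (25,G3,14.5), (25,G4,14.5), (27,G3,16)
Step 2: Sum ranks within each group.
R_1 = 35.5 (n_1 = 5)
R_2 = 26 (n_2 = 4)
R_3 = 44.5 (n_3 = 4)
R_4 = 30 (n_4 = 3)
Step 3: H = 12/(N(N+1)) * sum(R_i^2/n_i) - 3(N+1)
     = 12/(16*17) * (35.5^2/5 + 26^2/4 + 44.5^2/4 + 30^2/3) - 3*17
     = 0.044118 * 1216.11 - 51
     = 2.652022.
Step 4: Ties present; correction factor C = 1 - 48/(16^3 - 16) = 0.988235. Corrected H = 2.652022 / 0.988235 = 2.683594.
Step 5: Under H0, H ~ chi^2(3); p-value = 0.443023.
Step 6: alpha = 0.05. fail to reject H0.

H = 2.6836, df = 3, p = 0.443023, fail to reject H0.


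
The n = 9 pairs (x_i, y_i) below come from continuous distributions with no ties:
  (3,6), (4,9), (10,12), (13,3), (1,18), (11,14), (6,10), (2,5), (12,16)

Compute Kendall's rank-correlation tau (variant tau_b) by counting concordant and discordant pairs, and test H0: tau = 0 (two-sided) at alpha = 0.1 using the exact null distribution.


Step 1: Enumerate the 36 unordered pairs (i,j) with i<j and classify each by sign(x_j-x_i) * sign(y_j-y_i).
  (1,2):dx=+1,dy=+3->C; (1,3):dx=+7,dy=+6->C; (1,4):dx=+10,dy=-3->D; (1,5):dx=-2,dy=+12->D
  (1,6):dx=+8,dy=+8->C; (1,7):dx=+3,dy=+4->C; (1,8):dx=-1,dy=-1->C; (1,9):dx=+9,dy=+10->C
  (2,3):dx=+6,dy=+3->C; (2,4):dx=+9,dy=-6->D; (2,5):dx=-3,dy=+9->D; (2,6):dx=+7,dy=+5->C
  (2,7):dx=+2,dy=+1->C; (2,8):dx=-2,dy=-4->C; (2,9):dx=+8,dy=+7->C; (3,4):dx=+3,dy=-9->D
  (3,5):dx=-9,dy=+6->D; (3,6):dx=+1,dy=+2->C; (3,7):dx=-4,dy=-2->C; (3,8):dx=-8,dy=-7->C
  (3,9):dx=+2,dy=+4->C; (4,5):dx=-12,dy=+15->D; (4,6):dx=-2,dy=+11->D; (4,7):dx=-7,dy=+7->D
  (4,8):dx=-11,dy=+2->D; (4,9):dx=-1,dy=+13->D; (5,6):dx=+10,dy=-4->D; (5,7):dx=+5,dy=-8->D
  (5,8):dx=+1,dy=-13->D; (5,9):dx=+11,dy=-2->D; (6,7):dx=-5,dy=-4->C; (6,8):dx=-9,dy=-9->C
  (6,9):dx=+1,dy=+2->C; (7,8):dx=-4,dy=-5->C; (7,9):dx=+6,dy=+6->C; (8,9):dx=+10,dy=+11->C
Step 2: C = 21, D = 15, total pairs = 36.
Step 3: tau = (C - D)/(n(n-1)/2) = (21 - 15)/36 = 0.166667.
Step 4: Exact two-sided p-value (enumerate n! = 362880 permutations of y under H0): p = 0.612202.
Step 5: alpha = 0.1. fail to reject H0.

tau_b = 0.1667 (C=21, D=15), p = 0.612202, fail to reject H0.


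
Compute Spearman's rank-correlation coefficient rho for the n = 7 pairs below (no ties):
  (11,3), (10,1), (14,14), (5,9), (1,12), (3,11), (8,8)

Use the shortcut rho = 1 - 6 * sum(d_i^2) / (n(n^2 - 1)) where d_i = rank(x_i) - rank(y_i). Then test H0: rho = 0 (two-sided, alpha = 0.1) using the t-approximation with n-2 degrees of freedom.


Step 1: Rank x and y separately (midranks; no ties here).
rank(x): 11->6, 10->5, 14->7, 5->3, 1->1, 3->2, 8->4
rank(y): 3->2, 1->1, 14->7, 9->4, 12->6, 11->5, 8->3
Step 2: d_i = R_x(i) - R_y(i); compute d_i^2.
  (6-2)^2=16, (5-1)^2=16, (7-7)^2=0, (3-4)^2=1, (1-6)^2=25, (2-5)^2=9, (4-3)^2=1
sum(d^2) = 68.
Step 3: rho = 1 - 6*68 / (7*(7^2 - 1)) = 1 - 408/336 = -0.214286.
Step 4: Under H0, t = rho * sqrt((n-2)/(1-rho^2)) = -0.4906 ~ t(5).
Step 5: Two-sided p-value from the t-distribution with 5 df = 0.644512.
Step 6: alpha = 0.1. fail to reject H0.

rho = -0.2143, p = 0.644512, fail to reject H0 at alpha = 0.1.


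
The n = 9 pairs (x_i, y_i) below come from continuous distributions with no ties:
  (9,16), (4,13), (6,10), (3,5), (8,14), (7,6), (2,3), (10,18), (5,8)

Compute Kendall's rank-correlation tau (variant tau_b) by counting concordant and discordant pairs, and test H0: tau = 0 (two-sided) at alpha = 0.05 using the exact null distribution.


Step 1: Enumerate the 36 unordered pairs (i,j) with i<j and classify each by sign(x_j-x_i) * sign(y_j-y_i).
  (1,2):dx=-5,dy=-3->C; (1,3):dx=-3,dy=-6->C; (1,4):dx=-6,dy=-11->C; (1,5):dx=-1,dy=-2->C
  (1,6):dx=-2,dy=-10->C; (1,7):dx=-7,dy=-13->C; (1,8):dx=+1,dy=+2->C; (1,9):dx=-4,dy=-8->C
  (2,3):dx=+2,dy=-3->D; (2,4):dx=-1,dy=-8->C; (2,5):dx=+4,dy=+1->C; (2,6):dx=+3,dy=-7->D
  (2,7):dx=-2,dy=-10->C; (2,8):dx=+6,dy=+5->C; (2,9):dx=+1,dy=-5->D; (3,4):dx=-3,dy=-5->C
  (3,5):dx=+2,dy=+4->C; (3,6):dx=+1,dy=-4->D; (3,7):dx=-4,dy=-7->C; (3,8):dx=+4,dy=+8->C
  (3,9):dx=-1,dy=-2->C; (4,5):dx=+5,dy=+9->C; (4,6):dx=+4,dy=+1->C; (4,7):dx=-1,dy=-2->C
  (4,8):dx=+7,dy=+13->C; (4,9):dx=+2,dy=+3->C; (5,6):dx=-1,dy=-8->C; (5,7):dx=-6,dy=-11->C
  (5,8):dx=+2,dy=+4->C; (5,9):dx=-3,dy=-6->C; (6,7):dx=-5,dy=-3->C; (6,8):dx=+3,dy=+12->C
  (6,9):dx=-2,dy=+2->D; (7,8):dx=+8,dy=+15->C; (7,9):dx=+3,dy=+5->C; (8,9):dx=-5,dy=-10->C
Step 2: C = 31, D = 5, total pairs = 36.
Step 3: tau = (C - D)/(n(n-1)/2) = (31 - 5)/36 = 0.722222.
Step 4: Exact two-sided p-value (enumerate n! = 362880 permutations of y under H0): p = 0.005886.
Step 5: alpha = 0.05. reject H0.

tau_b = 0.7222 (C=31, D=5), p = 0.005886, reject H0.


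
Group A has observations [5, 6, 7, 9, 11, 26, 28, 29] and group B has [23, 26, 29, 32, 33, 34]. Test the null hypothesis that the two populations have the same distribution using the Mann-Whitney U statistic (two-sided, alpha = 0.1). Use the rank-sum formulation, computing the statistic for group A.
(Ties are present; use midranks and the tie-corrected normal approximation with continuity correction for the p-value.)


Step 1: Combine and sort all 14 observations; assign midranks.
sorted (value, group): (5,X), (6,X), (7,X), (9,X), (11,X), (23,Y), (26,X), (26,Y), (28,X), (29,X), (29,Y), (32,Y), (33,Y), (34,Y)
ranks: 5->1, 6->2, 7->3, 9->4, 11->5, 23->6, 26->7.5, 26->7.5, 28->9, 29->10.5, 29->10.5, 32->12, 33->13, 34->14
Step 2: Rank sum for X: R1 = 1 + 2 + 3 + 4 + 5 + 7.5 + 9 + 10.5 = 42.
Step 3: U_X = R1 - n1(n1+1)/2 = 42 - 8*9/2 = 42 - 36 = 6.
       U_Y = n1*n2 - U_X = 48 - 6 = 42.
Step 4: Ties are present, so use the tie-corrected normal approximation (with continuity correction) for the p-value.
Step 5: p-value = 0.023560; compare to alpha = 0.1. reject H0.

U_X = 6, p = 0.023560, reject H0 at alpha = 0.1.


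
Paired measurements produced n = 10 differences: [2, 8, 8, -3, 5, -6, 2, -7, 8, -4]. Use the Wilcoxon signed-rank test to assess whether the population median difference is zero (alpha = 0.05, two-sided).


Step 1: Drop any zero differences (none here) and take |d_i|.
|d| = [2, 8, 8, 3, 5, 6, 2, 7, 8, 4]
Step 2: Midrank |d_i| (ties get averaged ranks).
ranks: |2|->1.5, |8|->9, |8|->9, |3|->3, |5|->5, |6|->6, |2|->1.5, |7|->7, |8|->9, |4|->4
Step 3: Attach original signs; sum ranks with positive sign and with negative sign.
W+ = 1.5 + 9 + 9 + 5 + 1.5 + 9 = 35
W- = 3 + 6 + 7 + 4 = 20
(Check: W+ + W- = 55 should equal n(n+1)/2 = 55.)
Step 4: Test statistic W = min(W+, W-) = 20.
Step 5: Ties in |d|, so use the tie-corrected normal approximation.
        E[W] = n(n+1)/4 = 10*11/4 = 27.5.
        Tie groups: |d|=2 (t=2), |d|=8 (t=3); sum(t^3 - t) = 30.
        Var[W] = n(n+1)(2n+1)/24 - sum(t^3-t)/48 = 2310/24 - 30/48 = 95.625.
        z = (W - E[W]) / sqrt(Var[W]) = (20 - 27.5) / 9.7788 = -0.7670.
        Two-sided p = 2*Phi(z) = 0.443102.
Step 6: alpha = 0.05. fail to reject H0.

W+ = 35, W- = 20, W = min = 20, p = 0.443102, fail to reject H0.


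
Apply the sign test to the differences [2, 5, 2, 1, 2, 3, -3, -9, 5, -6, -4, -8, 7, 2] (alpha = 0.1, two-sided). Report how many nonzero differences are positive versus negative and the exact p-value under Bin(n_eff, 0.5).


Step 1: Discard zero differences. Original n = 14; n_eff = number of nonzero differences = 14.
Nonzero differences (with sign): +2, +5, +2, +1, +2, +3, -3, -9, +5, -6, -4, -8, +7, +2
Step 2: Count signs: positive = 9, negative = 5.
Step 3: Under H0: P(positive) = 0.5, so the number of positives S ~ Bin(14, 0.5).
Step 4: Two-sided exact p-value = sum of Bin(14,0.5) probabilities at or below the observed probability = 0.423950.
Step 5: alpha = 0.1. fail to reject H0.

n_eff = 14, pos = 9, neg = 5, p = 0.423950, fail to reject H0.


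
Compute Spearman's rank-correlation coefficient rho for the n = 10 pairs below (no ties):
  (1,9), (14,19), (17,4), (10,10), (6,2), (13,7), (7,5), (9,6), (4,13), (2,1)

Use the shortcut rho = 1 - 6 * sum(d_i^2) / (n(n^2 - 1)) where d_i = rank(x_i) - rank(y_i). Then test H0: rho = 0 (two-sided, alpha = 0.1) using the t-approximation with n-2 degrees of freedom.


Step 1: Rank x and y separately (midranks; no ties here).
rank(x): 1->1, 14->9, 17->10, 10->7, 6->4, 13->8, 7->5, 9->6, 4->3, 2->2
rank(y): 9->7, 19->10, 4->3, 10->8, 2->2, 7->6, 5->4, 6->5, 13->9, 1->1
Step 2: d_i = R_x(i) - R_y(i); compute d_i^2.
  (1-7)^2=36, (9-10)^2=1, (10-3)^2=49, (7-8)^2=1, (4-2)^2=4, (8-6)^2=4, (5-4)^2=1, (6-5)^2=1, (3-9)^2=36, (2-1)^2=1
sum(d^2) = 134.
Step 3: rho = 1 - 6*134 / (10*(10^2 - 1)) = 1 - 804/990 = 0.187879.
Step 4: Under H0, t = rho * sqrt((n-2)/(1-rho^2)) = 0.5410 ~ t(8).
Step 5: Two-sided p-value from the t-distribution with 8 df = 0.603218.
Step 6: alpha = 0.1. fail to reject H0.

rho = 0.1879, p = 0.603218, fail to reject H0 at alpha = 0.1.


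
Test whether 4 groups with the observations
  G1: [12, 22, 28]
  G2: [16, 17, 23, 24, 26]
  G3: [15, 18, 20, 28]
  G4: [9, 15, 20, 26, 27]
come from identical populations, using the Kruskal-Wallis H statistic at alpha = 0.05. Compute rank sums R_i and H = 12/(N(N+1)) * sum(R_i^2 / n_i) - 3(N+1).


Step 1: Combine all N = 17 observations and assign midranks.
sorted (value, group, rank): (9,G4,1), (12,G1,2), (15,G3,3.5), (15,G4,3.5), (16,G2,5), (17,G2,6), (18,G3,7), (20,G3,8.5), (20,G4,8.5), (22,G1,10), (23,G2,11), (24,G2,12), (26,G2,13.5), (26,G4,13.5), (27,G4,15), (28,G1,16.5), (28,G3,16.5)
Step 2: Sum ranks within each group.
R_1 = 28.5 (n_1 = 3)
R_2 = 47.5 (n_2 = 5)
R_3 = 35.5 (n_3 = 4)
R_4 = 41.5 (n_4 = 5)
Step 3: H = 12/(N(N+1)) * sum(R_i^2/n_i) - 3(N+1)
     = 12/(17*18) * (28.5^2/3 + 47.5^2/5 + 35.5^2/4 + 41.5^2/5) - 3*18
     = 0.039216 * 1381.51 - 54
     = 0.176961.
Step 4: Ties present; correction factor C = 1 - 24/(17^3 - 17) = 0.995098. Corrected H = 0.176961 / 0.995098 = 0.177833.
Step 5: Under H0, H ~ chi^2(3); p-value = 0.981086.
Step 6: alpha = 0.05. fail to reject H0.

H = 0.1778, df = 3, p = 0.981086, fail to reject H0.


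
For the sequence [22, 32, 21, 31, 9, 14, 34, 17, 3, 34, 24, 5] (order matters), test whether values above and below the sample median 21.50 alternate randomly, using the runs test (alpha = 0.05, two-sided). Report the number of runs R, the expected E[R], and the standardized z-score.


Step 1: Compute median = 21.50; label A = above, B = below.
Labels in order: AABABBABBAAB  (n_A = 6, n_B = 6)
Step 2: Count runs R = 8.
Step 3: Under H0 (random ordering), E[R] = 2*n_A*n_B/(n_A+n_B) + 1 = 2*6*6/12 + 1 = 7.0000.
        Var[R] = 2*n_A*n_B*(2*n_A*n_B - n_A - n_B) / ((n_A+n_B)^2 * (n_A+n_B-1)) = 4320/1584 = 2.7273.
        SD[R] = 1.6514.
Step 4: Continuity-corrected z = (R - 0.5 - E[R]) / SD[R] = (8 - 0.5 - 7.0000) / 1.6514 = 0.3028.
Step 5: Two-sided p-value via normal approximation = 2*(1 - Phi(|z|)) = 0.762069.
Step 6: alpha = 0.05. fail to reject H0.

R = 8, z = 0.3028, p = 0.762069, fail to reject H0.


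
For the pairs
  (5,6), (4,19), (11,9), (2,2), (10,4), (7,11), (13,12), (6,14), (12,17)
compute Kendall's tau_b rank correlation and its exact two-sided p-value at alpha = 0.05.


Step 1: Enumerate the 36 unordered pairs (i,j) with i<j and classify each by sign(x_j-x_i) * sign(y_j-y_i).
  (1,2):dx=-1,dy=+13->D; (1,3):dx=+6,dy=+3->C; (1,4):dx=-3,dy=-4->C; (1,5):dx=+5,dy=-2->D
  (1,6):dx=+2,dy=+5->C; (1,7):dx=+8,dy=+6->C; (1,8):dx=+1,dy=+8->C; (1,9):dx=+7,dy=+11->C
  (2,3):dx=+7,dy=-10->D; (2,4):dx=-2,dy=-17->C; (2,5):dx=+6,dy=-15->D; (2,6):dx=+3,dy=-8->D
  (2,7):dx=+9,dy=-7->D; (2,8):dx=+2,dy=-5->D; (2,9):dx=+8,dy=-2->D; (3,4):dx=-9,dy=-7->C
  (3,5):dx=-1,dy=-5->C; (3,6):dx=-4,dy=+2->D; (3,7):dx=+2,dy=+3->C; (3,8):dx=-5,dy=+5->D
  (3,9):dx=+1,dy=+8->C; (4,5):dx=+8,dy=+2->C; (4,6):dx=+5,dy=+9->C; (4,7):dx=+11,dy=+10->C
  (4,8):dx=+4,dy=+12->C; (4,9):dx=+10,dy=+15->C; (5,6):dx=-3,dy=+7->D; (5,7):dx=+3,dy=+8->C
  (5,8):dx=-4,dy=+10->D; (5,9):dx=+2,dy=+13->C; (6,7):dx=+6,dy=+1->C; (6,8):dx=-1,dy=+3->D
  (6,9):dx=+5,dy=+6->C; (7,8):dx=-7,dy=+2->D; (7,9):dx=-1,dy=+5->D; (8,9):dx=+6,dy=+3->C
Step 2: C = 21, D = 15, total pairs = 36.
Step 3: tau = (C - D)/(n(n-1)/2) = (21 - 15)/36 = 0.166667.
Step 4: Exact two-sided p-value (enumerate n! = 362880 permutations of y under H0): p = 0.612202.
Step 5: alpha = 0.05. fail to reject H0.

tau_b = 0.1667 (C=21, D=15), p = 0.612202, fail to reject H0.


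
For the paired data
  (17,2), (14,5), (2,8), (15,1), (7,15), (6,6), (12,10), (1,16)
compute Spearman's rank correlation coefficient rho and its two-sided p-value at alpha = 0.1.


Step 1: Rank x and y separately (midranks; no ties here).
rank(x): 17->8, 14->6, 2->2, 15->7, 7->4, 6->3, 12->5, 1->1
rank(y): 2->2, 5->3, 8->5, 1->1, 15->7, 6->4, 10->6, 16->8
Step 2: d_i = R_x(i) - R_y(i); compute d_i^2.
  (8-2)^2=36, (6-3)^2=9, (2-5)^2=9, (7-1)^2=36, (4-7)^2=9, (3-4)^2=1, (5-6)^2=1, (1-8)^2=49
sum(d^2) = 150.
Step 3: rho = 1 - 6*150 / (8*(8^2 - 1)) = 1 - 900/504 = -0.785714.
Step 4: Under H0, t = rho * sqrt((n-2)/(1-rho^2)) = -3.1113 ~ t(6).
Step 5: Two-sided p-value from the t-distribution with 6 df = 0.020815.
Step 6: alpha = 0.1. reject H0.

rho = -0.7857, p = 0.020815, reject H0 at alpha = 0.1.


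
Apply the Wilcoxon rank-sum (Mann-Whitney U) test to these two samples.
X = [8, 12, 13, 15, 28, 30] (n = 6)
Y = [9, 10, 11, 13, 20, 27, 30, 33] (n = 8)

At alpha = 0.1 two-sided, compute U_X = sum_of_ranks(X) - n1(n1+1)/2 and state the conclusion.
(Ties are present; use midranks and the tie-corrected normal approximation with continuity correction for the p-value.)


Step 1: Combine and sort all 14 observations; assign midranks.
sorted (value, group): (8,X), (9,Y), (10,Y), (11,Y), (12,X), (13,X), (13,Y), (15,X), (20,Y), (27,Y), (28,X), (30,X), (30,Y), (33,Y)
ranks: 8->1, 9->2, 10->3, 11->4, 12->5, 13->6.5, 13->6.5, 15->8, 20->9, 27->10, 28->11, 30->12.5, 30->12.5, 33->14
Step 2: Rank sum for X: R1 = 1 + 5 + 6.5 + 8 + 11 + 12.5 = 44.
Step 3: U_X = R1 - n1(n1+1)/2 = 44 - 6*7/2 = 44 - 21 = 23.
       U_Y = n1*n2 - U_X = 48 - 23 = 25.
Step 4: Ties are present, so use the tie-corrected normal approximation (with continuity correction) for the p-value.
Step 5: p-value = 0.948419; compare to alpha = 0.1. fail to reject H0.

U_X = 23, p = 0.948419, fail to reject H0 at alpha = 0.1.


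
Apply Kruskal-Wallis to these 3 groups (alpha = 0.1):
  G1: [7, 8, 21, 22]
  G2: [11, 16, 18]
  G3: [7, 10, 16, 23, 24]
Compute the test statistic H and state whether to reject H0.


Step 1: Combine all N = 12 observations and assign midranks.
sorted (value, group, rank): (7,G1,1.5), (7,G3,1.5), (8,G1,3), (10,G3,4), (11,G2,5), (16,G2,6.5), (16,G3,6.5), (18,G2,8), (21,G1,9), (22,G1,10), (23,G3,11), (24,G3,12)
Step 2: Sum ranks within each group.
R_1 = 23.5 (n_1 = 4)
R_2 = 19.5 (n_2 = 3)
R_3 = 35 (n_3 = 5)
Step 3: H = 12/(N(N+1)) * sum(R_i^2/n_i) - 3(N+1)
     = 12/(12*13) * (23.5^2/4 + 19.5^2/3 + 35^2/5) - 3*13
     = 0.076923 * 509.812 - 39
     = 0.216346.
Step 4: Ties present; correction factor C = 1 - 12/(12^3 - 12) = 0.993007. Corrected H = 0.216346 / 0.993007 = 0.217870.
Step 5: Under H0, H ~ chi^2(2); p-value = 0.896789.
Step 6: alpha = 0.1. fail to reject H0.

H = 0.2179, df = 2, p = 0.896789, fail to reject H0.


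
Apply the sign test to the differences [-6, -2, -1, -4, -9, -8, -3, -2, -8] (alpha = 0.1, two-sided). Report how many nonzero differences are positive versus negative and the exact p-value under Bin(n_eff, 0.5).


Step 1: Discard zero differences. Original n = 9; n_eff = number of nonzero differences = 9.
Nonzero differences (with sign): -6, -2, -1, -4, -9, -8, -3, -2, -8
Step 2: Count signs: positive = 0, negative = 9.
Step 3: Under H0: P(positive) = 0.5, so the number of positives S ~ Bin(9, 0.5).
Step 4: Two-sided exact p-value = sum of Bin(9,0.5) probabilities at or below the observed probability = 0.003906.
Step 5: alpha = 0.1. reject H0.

n_eff = 9, pos = 0, neg = 9, p = 0.003906, reject H0.


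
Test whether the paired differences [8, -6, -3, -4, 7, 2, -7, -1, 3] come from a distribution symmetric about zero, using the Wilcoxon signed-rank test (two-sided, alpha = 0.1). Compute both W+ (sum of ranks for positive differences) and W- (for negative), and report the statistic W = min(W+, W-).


Step 1: Drop any zero differences (none here) and take |d_i|.
|d| = [8, 6, 3, 4, 7, 2, 7, 1, 3]
Step 2: Midrank |d_i| (ties get averaged ranks).
ranks: |8|->9, |6|->6, |3|->3.5, |4|->5, |7|->7.5, |2|->2, |7|->7.5, |1|->1, |3|->3.5
Step 3: Attach original signs; sum ranks with positive sign and with negative sign.
W+ = 9 + 7.5 + 2 + 3.5 = 22
W- = 6 + 3.5 + 5 + 7.5 + 1 = 23
(Check: W+ + W- = 45 should equal n(n+1)/2 = 45.)
Step 4: Test statistic W = min(W+, W-) = 22.
Step 5: Ties in |d|, so use the tie-corrected normal approximation.
        E[W] = n(n+1)/4 = 9*10/4 = 22.5.
        Tie groups: |d|=3 (t=2), |d|=7 (t=2); sum(t^3 - t) = 12.
        Var[W] = n(n+1)(2n+1)/24 - sum(t^3-t)/48 = 1710/24 - 12/48 = 71.
        z = (W - E[W]) / sqrt(Var[W]) = (22 - 22.5) / 8.4261 = -0.0593.
        Two-sided p = 2*Phi(z) = 0.952682.
Step 6: alpha = 0.1. fail to reject H0.

W+ = 22, W- = 23, W = min = 22, p = 0.952682, fail to reject H0.


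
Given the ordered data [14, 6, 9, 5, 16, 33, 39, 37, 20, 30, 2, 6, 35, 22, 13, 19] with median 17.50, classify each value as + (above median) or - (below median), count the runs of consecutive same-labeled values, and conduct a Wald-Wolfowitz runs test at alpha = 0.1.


Step 1: Compute median = 17.50; label A = above, B = below.
Labels in order: BBBBBAAAAABBAABA  (n_A = 8, n_B = 8)
Step 2: Count runs R = 6.
Step 3: Under H0 (random ordering), E[R] = 2*n_A*n_B/(n_A+n_B) + 1 = 2*8*8/16 + 1 = 9.0000.
        Var[R] = 2*n_A*n_B*(2*n_A*n_B - n_A - n_B) / ((n_A+n_B)^2 * (n_A+n_B-1)) = 14336/3840 = 3.7333.
        SD[R] = 1.9322.
Step 4: Continuity-corrected z = (R + 0.5 - E[R]) / SD[R] = (6 + 0.5 - 9.0000) / 1.9322 = -1.2939.
Step 5: Two-sided p-value via normal approximation = 2*(1 - Phi(|z|)) = 0.195709.
Step 6: alpha = 0.1. fail to reject H0.

R = 6, z = -1.2939, p = 0.195709, fail to reject H0.


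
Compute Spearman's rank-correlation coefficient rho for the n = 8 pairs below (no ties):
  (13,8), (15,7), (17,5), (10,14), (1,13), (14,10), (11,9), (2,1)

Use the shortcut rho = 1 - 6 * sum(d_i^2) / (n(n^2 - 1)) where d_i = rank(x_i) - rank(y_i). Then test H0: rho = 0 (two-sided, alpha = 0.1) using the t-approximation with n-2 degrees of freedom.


Step 1: Rank x and y separately (midranks; no ties here).
rank(x): 13->5, 15->7, 17->8, 10->3, 1->1, 14->6, 11->4, 2->2
rank(y): 8->4, 7->3, 5->2, 14->8, 13->7, 10->6, 9->5, 1->1
Step 2: d_i = R_x(i) - R_y(i); compute d_i^2.
  (5-4)^2=1, (7-3)^2=16, (8-2)^2=36, (3-8)^2=25, (1-7)^2=36, (6-6)^2=0, (4-5)^2=1, (2-1)^2=1
sum(d^2) = 116.
Step 3: rho = 1 - 6*116 / (8*(8^2 - 1)) = 1 - 696/504 = -0.380952.
Step 4: Under H0, t = rho * sqrt((n-2)/(1-rho^2)) = -1.0092 ~ t(6).
Step 5: Two-sided p-value from the t-distribution with 6 df = 0.351813.
Step 6: alpha = 0.1. fail to reject H0.

rho = -0.3810, p = 0.351813, fail to reject H0 at alpha = 0.1.


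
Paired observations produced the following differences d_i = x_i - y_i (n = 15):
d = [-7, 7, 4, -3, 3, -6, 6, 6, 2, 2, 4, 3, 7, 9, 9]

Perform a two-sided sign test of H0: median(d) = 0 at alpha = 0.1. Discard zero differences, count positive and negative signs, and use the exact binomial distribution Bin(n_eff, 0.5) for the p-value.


Step 1: Discard zero differences. Original n = 15; n_eff = number of nonzero differences = 15.
Nonzero differences (with sign): -7, +7, +4, -3, +3, -6, +6, +6, +2, +2, +4, +3, +7, +9, +9
Step 2: Count signs: positive = 12, negative = 3.
Step 3: Under H0: P(positive) = 0.5, so the number of positives S ~ Bin(15, 0.5).
Step 4: Two-sided exact p-value = sum of Bin(15,0.5) probabilities at or below the observed probability = 0.035156.
Step 5: alpha = 0.1. reject H0.

n_eff = 15, pos = 12, neg = 3, p = 0.035156, reject H0.


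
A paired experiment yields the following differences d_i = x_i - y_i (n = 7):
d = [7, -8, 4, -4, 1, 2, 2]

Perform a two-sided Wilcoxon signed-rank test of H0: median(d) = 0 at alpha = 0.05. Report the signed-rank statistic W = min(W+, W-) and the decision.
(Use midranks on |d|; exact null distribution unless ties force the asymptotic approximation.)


Step 1: Drop any zero differences (none here) and take |d_i|.
|d| = [7, 8, 4, 4, 1, 2, 2]
Step 2: Midrank |d_i| (ties get averaged ranks).
ranks: |7|->6, |8|->7, |4|->4.5, |4|->4.5, |1|->1, |2|->2.5, |2|->2.5
Step 3: Attach original signs; sum ranks with positive sign and with negative sign.
W+ = 6 + 4.5 + 1 + 2.5 + 2.5 = 16.5
W- = 7 + 4.5 = 11.5
(Check: W+ + W- = 28 should equal n(n+1)/2 = 28.)
Step 4: Test statistic W = min(W+, W-) = 11.5.
Step 5: Ties in |d|, so use the tie-corrected normal approximation.
        E[W] = n(n+1)/4 = 7*8/4 = 14.
        Tie groups: |d|=2 (t=2), |d|=4 (t=2); sum(t^3 - t) = 12.
        Var[W] = n(n+1)(2n+1)/24 - sum(t^3-t)/48 = 840/24 - 12/48 = 34.75.
        z = (W - E[W]) / sqrt(Var[W]) = (11.5 - 14) / 5.8949 = -0.4241.
        Two-sided p = 2*Phi(z) = 0.671497.
Step 6: alpha = 0.05. fail to reject H0.

W+ = 16.5, W- = 11.5, W = min = 11.5, p = 0.671497, fail to reject H0.


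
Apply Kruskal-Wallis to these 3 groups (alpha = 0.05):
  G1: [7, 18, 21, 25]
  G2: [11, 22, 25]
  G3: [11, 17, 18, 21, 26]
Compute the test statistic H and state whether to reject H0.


Step 1: Combine all N = 12 observations and assign midranks.
sorted (value, group, rank): (7,G1,1), (11,G2,2.5), (11,G3,2.5), (17,G3,4), (18,G1,5.5), (18,G3,5.5), (21,G1,7.5), (21,G3,7.5), (22,G2,9), (25,G1,10.5), (25,G2,10.5), (26,G3,12)
Step 2: Sum ranks within each group.
R_1 = 24.5 (n_1 = 4)
R_2 = 22 (n_2 = 3)
R_3 = 31.5 (n_3 = 5)
Step 3: H = 12/(N(N+1)) * sum(R_i^2/n_i) - 3(N+1)
     = 12/(12*13) * (24.5^2/4 + 22^2/3 + 31.5^2/5) - 3*13
     = 0.076923 * 509.846 - 39
     = 0.218910.
Step 4: Ties present; correction factor C = 1 - 24/(12^3 - 12) = 0.986014. Corrected H = 0.218910 / 0.986014 = 0.222015.
Step 5: Under H0, H ~ chi^2(2); p-value = 0.894932.
Step 6: alpha = 0.05. fail to reject H0.

H = 0.2220, df = 2, p = 0.894932, fail to reject H0.


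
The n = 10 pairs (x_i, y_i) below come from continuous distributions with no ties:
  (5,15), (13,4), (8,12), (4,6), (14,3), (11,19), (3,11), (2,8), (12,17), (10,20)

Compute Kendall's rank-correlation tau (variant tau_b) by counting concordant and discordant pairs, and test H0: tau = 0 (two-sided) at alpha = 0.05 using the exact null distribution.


Step 1: Enumerate the 45 unordered pairs (i,j) with i<j and classify each by sign(x_j-x_i) * sign(y_j-y_i).
  (1,2):dx=+8,dy=-11->D; (1,3):dx=+3,dy=-3->D; (1,4):dx=-1,dy=-9->C; (1,5):dx=+9,dy=-12->D
  (1,6):dx=+6,dy=+4->C; (1,7):dx=-2,dy=-4->C; (1,8):dx=-3,dy=-7->C; (1,9):dx=+7,dy=+2->C
  (1,10):dx=+5,dy=+5->C; (2,3):dx=-5,dy=+8->D; (2,4):dx=-9,dy=+2->D; (2,5):dx=+1,dy=-1->D
  (2,6):dx=-2,dy=+15->D; (2,7):dx=-10,dy=+7->D; (2,8):dx=-11,dy=+4->D; (2,9):dx=-1,dy=+13->D
  (2,10):dx=-3,dy=+16->D; (3,4):dx=-4,dy=-6->C; (3,5):dx=+6,dy=-9->D; (3,6):dx=+3,dy=+7->C
  (3,7):dx=-5,dy=-1->C; (3,8):dx=-6,dy=-4->C; (3,9):dx=+4,dy=+5->C; (3,10):dx=+2,dy=+8->C
  (4,5):dx=+10,dy=-3->D; (4,6):dx=+7,dy=+13->C; (4,7):dx=-1,dy=+5->D; (4,8):dx=-2,dy=+2->D
  (4,9):dx=+8,dy=+11->C; (4,10):dx=+6,dy=+14->C; (5,6):dx=-3,dy=+16->D; (5,7):dx=-11,dy=+8->D
  (5,8):dx=-12,dy=+5->D; (5,9):dx=-2,dy=+14->D; (5,10):dx=-4,dy=+17->D; (6,7):dx=-8,dy=-8->C
  (6,8):dx=-9,dy=-11->C; (6,9):dx=+1,dy=-2->D; (6,10):dx=-1,dy=+1->D; (7,8):dx=-1,dy=-3->C
  (7,9):dx=+9,dy=+6->C; (7,10):dx=+7,dy=+9->C; (8,9):dx=+10,dy=+9->C; (8,10):dx=+8,dy=+12->C
  (9,10):dx=-2,dy=+3->D
Step 2: C = 22, D = 23, total pairs = 45.
Step 3: tau = (C - D)/(n(n-1)/2) = (22 - 23)/45 = -0.022222.
Step 4: Exact two-sided p-value (enumerate n! = 3628800 permutations of y under H0): p = 1.000000.
Step 5: alpha = 0.05. fail to reject H0.

tau_b = -0.0222 (C=22, D=23), p = 1.000000, fail to reject H0.


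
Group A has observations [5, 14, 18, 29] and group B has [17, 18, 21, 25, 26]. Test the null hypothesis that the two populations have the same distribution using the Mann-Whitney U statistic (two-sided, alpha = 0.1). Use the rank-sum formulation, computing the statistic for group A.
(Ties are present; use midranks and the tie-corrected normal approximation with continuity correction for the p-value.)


Step 1: Combine and sort all 9 observations; assign midranks.
sorted (value, group): (5,X), (14,X), (17,Y), (18,X), (18,Y), (21,Y), (25,Y), (26,Y), (29,X)
ranks: 5->1, 14->2, 17->3, 18->4.5, 18->4.5, 21->6, 25->7, 26->8, 29->9
Step 2: Rank sum for X: R1 = 1 + 2 + 4.5 + 9 = 16.5.
Step 3: U_X = R1 - n1(n1+1)/2 = 16.5 - 4*5/2 = 16.5 - 10 = 6.5.
       U_Y = n1*n2 - U_X = 20 - 6.5 = 13.5.
Step 4: Ties are present, so use the tie-corrected normal approximation (with continuity correction) for the p-value.
Step 5: p-value = 0.460558; compare to alpha = 0.1. fail to reject H0.

U_X = 6.5, p = 0.460558, fail to reject H0 at alpha = 0.1.


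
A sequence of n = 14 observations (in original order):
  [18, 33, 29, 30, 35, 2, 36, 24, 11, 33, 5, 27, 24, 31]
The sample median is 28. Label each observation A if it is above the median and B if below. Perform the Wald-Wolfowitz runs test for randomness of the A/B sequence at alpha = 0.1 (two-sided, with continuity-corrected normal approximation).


Step 1: Compute median = 28; label A = above, B = below.
Labels in order: BAAAABABBABBBA  (n_A = 7, n_B = 7)
Step 2: Count runs R = 8.
Step 3: Under H0 (random ordering), E[R] = 2*n_A*n_B/(n_A+n_B) + 1 = 2*7*7/14 + 1 = 8.0000.
        Var[R] = 2*n_A*n_B*(2*n_A*n_B - n_A - n_B) / ((n_A+n_B)^2 * (n_A+n_B-1)) = 8232/2548 = 3.2308.
        SD[R] = 1.7974.
Step 4: R = E[R], so z = 0 with no continuity correction.
Step 5: Two-sided p-value via normal approximation = 2*(1 - Phi(|z|)) = 1.000000.
Step 6: alpha = 0.1. fail to reject H0.

R = 8, z = 0.0000, p = 1.000000, fail to reject H0.


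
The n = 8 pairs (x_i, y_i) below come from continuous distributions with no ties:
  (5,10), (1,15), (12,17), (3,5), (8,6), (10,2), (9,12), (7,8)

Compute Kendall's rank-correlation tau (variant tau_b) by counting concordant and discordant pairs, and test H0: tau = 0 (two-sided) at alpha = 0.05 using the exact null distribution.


Step 1: Enumerate the 28 unordered pairs (i,j) with i<j and classify each by sign(x_j-x_i) * sign(y_j-y_i).
  (1,2):dx=-4,dy=+5->D; (1,3):dx=+7,dy=+7->C; (1,4):dx=-2,dy=-5->C; (1,5):dx=+3,dy=-4->D
  (1,6):dx=+5,dy=-8->D; (1,7):dx=+4,dy=+2->C; (1,8):dx=+2,dy=-2->D; (2,3):dx=+11,dy=+2->C
  (2,4):dx=+2,dy=-10->D; (2,5):dx=+7,dy=-9->D; (2,6):dx=+9,dy=-13->D; (2,7):dx=+8,dy=-3->D
  (2,8):dx=+6,dy=-7->D; (3,4):dx=-9,dy=-12->C; (3,5):dx=-4,dy=-11->C; (3,6):dx=-2,dy=-15->C
  (3,7):dx=-3,dy=-5->C; (3,8):dx=-5,dy=-9->C; (4,5):dx=+5,dy=+1->C; (4,6):dx=+7,dy=-3->D
  (4,7):dx=+6,dy=+7->C; (4,8):dx=+4,dy=+3->C; (5,6):dx=+2,dy=-4->D; (5,7):dx=+1,dy=+6->C
  (5,8):dx=-1,dy=+2->D; (6,7):dx=-1,dy=+10->D; (6,8):dx=-3,dy=+6->D; (7,8):dx=-2,dy=-4->C
Step 2: C = 14, D = 14, total pairs = 28.
Step 3: tau = (C - D)/(n(n-1)/2) = (14 - 14)/28 = 0.000000.
Step 4: Exact two-sided p-value (enumerate n! = 40320 permutations of y under H0): p = 1.000000.
Step 5: alpha = 0.05. fail to reject H0.

tau_b = 0.0000 (C=14, D=14), p = 1.000000, fail to reject H0.


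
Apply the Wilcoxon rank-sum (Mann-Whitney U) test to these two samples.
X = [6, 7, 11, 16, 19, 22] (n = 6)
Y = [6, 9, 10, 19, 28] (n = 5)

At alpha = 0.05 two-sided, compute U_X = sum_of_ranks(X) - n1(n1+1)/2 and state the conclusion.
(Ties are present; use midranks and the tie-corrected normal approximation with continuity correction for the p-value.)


Step 1: Combine and sort all 11 observations; assign midranks.
sorted (value, group): (6,X), (6,Y), (7,X), (9,Y), (10,Y), (11,X), (16,X), (19,X), (19,Y), (22,X), (28,Y)
ranks: 6->1.5, 6->1.5, 7->3, 9->4, 10->5, 11->6, 16->7, 19->8.5, 19->8.5, 22->10, 28->11
Step 2: Rank sum for X: R1 = 1.5 + 3 + 6 + 7 + 8.5 + 10 = 36.
Step 3: U_X = R1 - n1(n1+1)/2 = 36 - 6*7/2 = 36 - 21 = 15.
       U_Y = n1*n2 - U_X = 30 - 15 = 15.
Step 4: Ties are present, so use the tie-corrected normal approximation (with continuity correction) for the p-value.
Step 5: p-value = 1.000000; compare to alpha = 0.05. fail to reject H0.

U_X = 15, p = 1.000000, fail to reject H0 at alpha = 0.05.


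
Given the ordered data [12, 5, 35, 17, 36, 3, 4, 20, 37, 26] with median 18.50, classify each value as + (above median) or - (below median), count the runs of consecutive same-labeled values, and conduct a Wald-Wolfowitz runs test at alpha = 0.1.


Step 1: Compute median = 18.50; label A = above, B = below.
Labels in order: BBABABBAAA  (n_A = 5, n_B = 5)
Step 2: Count runs R = 6.
Step 3: Under H0 (random ordering), E[R] = 2*n_A*n_B/(n_A+n_B) + 1 = 2*5*5/10 + 1 = 6.0000.
        Var[R] = 2*n_A*n_B*(2*n_A*n_B - n_A - n_B) / ((n_A+n_B)^2 * (n_A+n_B-1)) = 2000/900 = 2.2222.
        SD[R] = 1.4907.
Step 4: R = E[R], so z = 0 with no continuity correction.
Step 5: Two-sided p-value via normal approximation = 2*(1 - Phi(|z|)) = 1.000000.
Step 6: alpha = 0.1. fail to reject H0.

R = 6, z = 0.0000, p = 1.000000, fail to reject H0.
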